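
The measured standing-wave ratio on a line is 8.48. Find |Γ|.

|Γ| = (S − 1)/(S + 1) = (8.48 − 1)/(8.48 + 1) = 7.48/9.48

|Γ| ≈ 0.789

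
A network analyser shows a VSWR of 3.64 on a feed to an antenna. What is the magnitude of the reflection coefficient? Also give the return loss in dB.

|Γ| ≈ 0.569; return loss ≈ 4.9 dB

|Γ| = (S − 1)/(S + 1) = (3.64 − 1)/(3.64 + 1) = 2.64/4.64
RL = −20·log₁₀|Γ| = −20·log₁₀(0.569)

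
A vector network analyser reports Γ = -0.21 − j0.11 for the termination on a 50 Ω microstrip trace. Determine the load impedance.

Z_L ≈ 32 − j7.45 Ω

Z_L = Z_0·(1 + Γ)/(1 − Γ) = 50·(0.79 − j0.11)/(1.21 + j0.11)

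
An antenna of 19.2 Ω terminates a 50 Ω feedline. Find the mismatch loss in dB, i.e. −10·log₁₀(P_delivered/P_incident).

mismatch loss ≈ 0.959 dB

Γ = (19.2 − 50)/(19.2 + 50) = -0.445
|Γ|² = 0.198, so P_del/P_inc = 1 − |Γ|² = 0.802
ML = −10·log₁₀(1 − |Γ|²)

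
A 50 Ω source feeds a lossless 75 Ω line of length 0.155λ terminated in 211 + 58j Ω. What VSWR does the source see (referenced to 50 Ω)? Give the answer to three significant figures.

βl = 2π × 0.155 = 55.8°
tan(βl) = 1.47
Z_in = Z_0·(Z_L + jZ_0·tanβl)/(Z_0 + jZ_L·tanβl) = 38.9 − j52.3 Ω
Γ_s = (Z_in − Z_s)/(Z_in + Z_s) = (-11.1 − j52.3)/(88.9 − j52.3), |Γ_s| = 0.518
VSWR = (1 + |Γ_s|)/(1 − |Γ_s|)

VSWR ≈ 3.15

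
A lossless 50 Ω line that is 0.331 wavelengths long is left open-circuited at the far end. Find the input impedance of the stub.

βl = 2π × 0.331 = 119°
tan(βl) = -1.79
For an open-circuited stub, Z_in = −jZ_0·cot(βl) = −jZ_0/tan(βl)

Z_in ≈ +j27.9 Ω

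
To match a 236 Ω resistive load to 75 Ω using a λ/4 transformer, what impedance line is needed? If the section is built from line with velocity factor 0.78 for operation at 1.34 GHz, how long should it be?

Z_qwt ≈ 133 Ω; length ≈ 4.37 cm

Z_qwt = √(Z_0·R_L) = √(75 × 236) = √17700
λ = 0.78·c/f = 0.175 m, so l = λ/4 = 0.0437 m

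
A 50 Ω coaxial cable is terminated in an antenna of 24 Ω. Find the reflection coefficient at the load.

Γ = -0.351

Γ = (Z_L − Z_0)/(Z_L + Z_0) = (24 − 50)/(24 + 50) = -26/74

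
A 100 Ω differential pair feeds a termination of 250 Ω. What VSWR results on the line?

VSWR ≈ 2.5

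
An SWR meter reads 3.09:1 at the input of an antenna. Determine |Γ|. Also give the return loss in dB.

|Γ| ≈ 0.511; return loss ≈ 5.83 dB

|Γ| = (S − 1)/(S + 1) = (3.09 − 1)/(3.09 + 1) = 2.09/4.09
RL = −20·log₁₀|Γ| = −20·log₁₀(0.511)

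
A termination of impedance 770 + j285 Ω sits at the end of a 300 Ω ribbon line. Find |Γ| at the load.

Γ = (Z_L − Z_0)/(Z_L + Z_0) = (470 + j285)/(1070 + j285)
|Γ| = 550/1110

|Γ| ≈ 0.496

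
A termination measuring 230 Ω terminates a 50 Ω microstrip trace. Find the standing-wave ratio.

VSWR ≈ 4.6

Γ = (230 − 50)/(230 + 50) = 0.643
VSWR = (1 + 0.643)/(1 − 0.643)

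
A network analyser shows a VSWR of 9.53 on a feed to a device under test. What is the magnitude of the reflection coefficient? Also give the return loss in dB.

|Γ| = (S − 1)/(S + 1) = (9.53 − 1)/(9.53 + 1) = 8.53/10.5
RL = −20·log₁₀|Γ| = −20·log₁₀(0.81)

|Γ| ≈ 0.81; return loss ≈ 1.83 dB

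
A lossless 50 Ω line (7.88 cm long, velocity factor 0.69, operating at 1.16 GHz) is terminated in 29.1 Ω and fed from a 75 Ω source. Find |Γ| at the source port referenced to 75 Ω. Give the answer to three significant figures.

|Γ| ≈ 0.417

λ = v/f = 0.69·c / 1.16 GHz = 0.178 m
βl = 2π·l/λ = 2π × 0.442 = 159°
tan(βl) = -0.384
Z_in = Z_0·(Z_L + jZ_0·tanβl)/(Z_0 + jZ_L·tanβl) = 31.8 − j12.1 Ω
Γ_s = (Z_in − Z_s)/(Z_in + Z_s) = (-43.2 − j12.1)/(107 − j12.1), |Γ_s| = 0.417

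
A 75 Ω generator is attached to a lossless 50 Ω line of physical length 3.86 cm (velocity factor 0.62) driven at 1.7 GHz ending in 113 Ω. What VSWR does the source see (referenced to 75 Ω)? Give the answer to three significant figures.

λ = v/f = 0.62·c / 1.7 GHz = 0.109 m
βl = 2π·l/λ = 2π × 0.353 = 127°
tan(βl) = -1.33
Z_in = Z_0·(Z_L + jZ_0·tanβl)/(Z_0 + jZ_L·tanβl) = 31.2 + j27.3 Ω
Γ_s = (Z_in − Z_s)/(Z_in + Z_s) = (-43.8 + j27.3)/(106 + j27.3), |Γ_s| = 0.47
VSWR = (1 + |Γ_s|)/(1 − |Γ_s|)

VSWR ≈ 2.78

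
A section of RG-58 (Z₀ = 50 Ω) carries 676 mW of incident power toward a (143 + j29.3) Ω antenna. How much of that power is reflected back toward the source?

|Γ| = |(93 + j29.3)/(193 + j29.3)| = 0.499
|Γ|² = 0.249
P_refl = |Γ|²·P_inc = 169 mW, P_del = (1 − |Γ|²)·P_inc = 507 mW

P_reflected ≈ 169 mW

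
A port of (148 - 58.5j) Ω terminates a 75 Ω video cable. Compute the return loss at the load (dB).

RL ≈ 7.83 dB

Γ = (73 − j58.5)/(223 − j58.5), |Γ| = 0.406
RL = −20·log₁₀|Γ| = −20·log₁₀(0.406)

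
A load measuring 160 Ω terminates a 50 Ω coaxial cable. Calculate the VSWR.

For a purely resistive load, VSWR = R_L/Z_0 or Z_0/R_L (whichever > 1) = 160/50

VSWR ≈ 3.2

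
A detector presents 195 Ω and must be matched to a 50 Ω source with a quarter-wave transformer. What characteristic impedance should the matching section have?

Z_qwt ≈ 98.7 Ω

Z_qwt = √(Z_0·R_L) = √(50 × 195) = √9750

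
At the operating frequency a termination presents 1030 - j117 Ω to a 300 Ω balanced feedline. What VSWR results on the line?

VSWR ≈ 3.48

Γ = (Z_L − Z_0)/(Z_L + Z_0) = (730 − j117)/(1330 − j117)
|Γ| = 739/1340 = 0.554
VSWR = (1 + |Γ|)/(1 − |Γ|) = 1.55/0.446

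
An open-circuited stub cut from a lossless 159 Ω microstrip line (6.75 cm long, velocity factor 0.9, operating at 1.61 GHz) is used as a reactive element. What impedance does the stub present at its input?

λ = v/f = 0.9·c / 1.61 GHz = 0.168 m
βl = 2π·l/λ = 2π × 0.403 = 145°
tan(βl) = -0.703
For an open-circuited stub, Z_in = −jZ_0·cot(βl) = −jZ_0/tan(βl)

Z_in ≈ +j226 Ω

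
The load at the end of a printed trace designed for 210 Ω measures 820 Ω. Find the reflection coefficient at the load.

Γ = (Z_L − Z_0)/(Z_L + Z_0) = (820 − 210)/(820 + 210) = 610/1030

Γ = 0.592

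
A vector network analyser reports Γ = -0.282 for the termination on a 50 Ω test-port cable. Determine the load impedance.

Z_L = Z_0·(1 + Γ)/(1 − Γ) = 50·(0.718)/(1.28)

Z_L ≈ 28 Ω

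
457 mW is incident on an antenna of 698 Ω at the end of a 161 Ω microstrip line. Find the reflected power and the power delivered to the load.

P_reflected ≈ 179 mW; P_delivered ≈ 278 mW

Γ = (698 − 161)/(698 + 161) = 0.625
|Γ|² = 0.391
P_refl = |Γ|²·P_inc = 179 mW, P_del = (1 − |Γ|²)·P_inc = 278 mW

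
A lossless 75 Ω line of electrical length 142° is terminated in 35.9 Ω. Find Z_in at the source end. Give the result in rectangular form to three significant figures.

tan(βl) = tan(142°) = -0.781
Z_in = Z_0·(Z_L + jZ_0·tanβl)/(Z_0 + jZ_L·tanβl)
     = 75·(35.9 − j58.6)/(75 − j28)

Z_in ≈ 50.7 − j39.6 Ω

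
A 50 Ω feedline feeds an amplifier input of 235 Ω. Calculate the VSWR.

VSWR ≈ 4.7

Γ = (235 − 50)/(235 + 50) = 0.649
VSWR = (1 + 0.649)/(1 − 0.649)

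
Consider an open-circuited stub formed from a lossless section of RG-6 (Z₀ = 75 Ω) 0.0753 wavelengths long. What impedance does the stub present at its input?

βl = 2π × 0.0753 = 27.1°
tan(βl) = 0.512
For an open-circuited stub, Z_in = −jZ_0·cot(βl) = −jZ_0/tan(βl)

Z_in ≈ −j147 Ω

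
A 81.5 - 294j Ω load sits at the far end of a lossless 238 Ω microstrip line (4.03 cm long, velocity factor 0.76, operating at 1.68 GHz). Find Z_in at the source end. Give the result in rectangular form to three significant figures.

Z_in ≈ 90.4 + j318 Ω

λ = v/f = 0.76·c / 1.68 GHz = 0.136 m
βl = 2π·l/λ = 2π × 0.297 = 107°
tan(βl) = tan(107°) = -3.29
Z_in = Z_0·(Z_L + jZ_0·tanβl)/(Z_0 + jZ_L·tanβl)
     = 238·(81.5 − j1080)/(-730 − j268)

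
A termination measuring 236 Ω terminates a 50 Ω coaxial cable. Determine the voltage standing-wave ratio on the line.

VSWR ≈ 4.72

For a purely resistive load, VSWR = R_L/Z_0 or Z_0/R_L (whichever > 1) = 236/50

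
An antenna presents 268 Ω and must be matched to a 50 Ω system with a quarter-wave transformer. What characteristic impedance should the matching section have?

Z_qwt = √(Z_0·R_L) = √(50 × 268) = √13400

Z_qwt ≈ 116 Ω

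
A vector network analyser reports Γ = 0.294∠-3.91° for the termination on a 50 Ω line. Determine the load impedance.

Z_L = Z_0·(1 + Γ)/(1 − Γ) = 50·(1.29 − j0.02)/(0.707 + j0.02)

Z_L ≈ 91.4 − j4.01 Ω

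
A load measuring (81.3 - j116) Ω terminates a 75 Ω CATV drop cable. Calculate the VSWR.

VSWR ≈ 3.96

Γ = (Z_L − Z_0)/(Z_L + Z_0) = (6.3 − j116)/(156.3 − j116)
|Γ| = 116/195 = 0.597
VSWR = (1 + |Γ|)/(1 − |Γ|) = 1.6/0.403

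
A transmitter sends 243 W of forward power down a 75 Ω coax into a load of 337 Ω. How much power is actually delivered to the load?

Γ = (337 − 75)/(337 + 75) = 0.636
|Γ|² = 0.404
P_refl = |Γ|²·P_inc = 98.3 W, P_del = (1 − |Γ|²)·P_inc = 145 W

P_delivered ≈ 145 W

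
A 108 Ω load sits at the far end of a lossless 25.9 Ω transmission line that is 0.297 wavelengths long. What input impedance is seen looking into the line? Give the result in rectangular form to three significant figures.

Z_in ≈ 6.75 + j7.39 Ω

βl = 2π × 0.297 = 107°
tan(βl) = tan(107°) = -3.29
Z_in = Z_0·(Z_L + jZ_0·tanβl)/(Z_0 + jZ_L·tanβl)
     = 25.9·(108 − j85.1)/(25.9 − j355)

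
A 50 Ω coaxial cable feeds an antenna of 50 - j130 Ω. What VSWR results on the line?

VSWR ≈ 8.64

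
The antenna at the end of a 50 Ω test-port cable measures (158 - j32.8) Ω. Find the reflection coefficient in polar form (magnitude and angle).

Γ ≈ 0.536 ∠ -7.93°

Γ = (Z_L − Z_0)/(Z_L + Z_0) = (108 − j32.8)/(208 − j32.8)
|Γ| = 113/211 = 0.536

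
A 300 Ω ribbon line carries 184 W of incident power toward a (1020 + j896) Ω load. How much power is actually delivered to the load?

|Γ| = |(720 + j896)/(1320 + j896)| = 0.72
|Γ|² = 0.519
P_refl = |Γ|²·P_inc = 95.5 W, P_del = (1 − |Γ|²)·P_inc = 88.5 W

P_delivered ≈ 88.5 W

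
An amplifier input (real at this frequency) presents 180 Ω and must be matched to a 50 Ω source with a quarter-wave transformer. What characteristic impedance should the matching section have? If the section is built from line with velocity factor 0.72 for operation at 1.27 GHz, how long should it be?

Z_qwt ≈ 94.9 Ω; length ≈ 4.25 cm

Z_qwt = √(Z_0·R_L) = √(50 × 180) = √9000
λ = 0.72·c/f = 0.17 m, so l = λ/4 = 0.0425 m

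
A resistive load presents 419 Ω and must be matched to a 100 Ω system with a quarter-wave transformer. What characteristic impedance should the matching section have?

Z_qwt ≈ 205 Ω

Z_qwt = √(Z_0·R_L) = √(100 × 419) = √41900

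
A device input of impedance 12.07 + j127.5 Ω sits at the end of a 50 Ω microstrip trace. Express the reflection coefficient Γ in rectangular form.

Γ ≈ 0.691 + j0.634

Γ = (Z_L − Z_0)/(Z_L + Z_0) = (-37.93 + j127.5)/(62.07 + j127.5)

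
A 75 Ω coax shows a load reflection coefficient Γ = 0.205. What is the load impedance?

Z_L ≈ 114 Ω

Z_L = Z_0·(1 + Γ)/(1 − Γ) = 75·(1.21)/(0.795)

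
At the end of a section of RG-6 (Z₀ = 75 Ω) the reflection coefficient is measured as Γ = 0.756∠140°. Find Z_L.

Z_L = Z_0·(1 + Γ)/(1 − Γ) = 75·(0.421 + j0.486)/(1.58 − j0.486)

Z_L ≈ 11.8 + j26.7 Ω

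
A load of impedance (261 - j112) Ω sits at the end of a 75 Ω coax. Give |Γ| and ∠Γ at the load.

Γ = (Z_L − Z_0)/(Z_L + Z_0) = (186 − j112)/(336 − j112)
|Γ| = 217/354 = 0.613

Γ ≈ 0.613 ∠ -12.6°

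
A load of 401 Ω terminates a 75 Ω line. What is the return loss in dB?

Γ = (401 − 75)/(401 + 75) = 0.685
RL = −20·log₁₀|Γ| = −20·log₁₀(0.685)

RL ≈ 3.29 dB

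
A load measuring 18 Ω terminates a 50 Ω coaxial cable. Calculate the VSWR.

VSWR ≈ 2.78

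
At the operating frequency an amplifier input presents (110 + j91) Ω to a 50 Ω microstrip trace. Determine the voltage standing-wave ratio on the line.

VSWR ≈ 3.9

Γ = (Z_L − Z_0)/(Z_L + Z_0) = (60 + j91)/(160 + j91)
|Γ| = 109/184 = 0.592
VSWR = (1 + |Γ|)/(1 − |Γ|) = 1.59/0.408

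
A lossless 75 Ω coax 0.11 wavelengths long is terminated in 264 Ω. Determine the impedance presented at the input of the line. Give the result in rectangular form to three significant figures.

βl = 2π × 0.11 = 39.6°
tan(βl) = tan(39.6°) = 0.827
Z_in = Z_0·(Z_L + jZ_0·tanβl)/(Z_0 + jZ_L·tanβl)
     = 75·(264 + j62)/(75 + j218)

Z_in ≈ 46.9 − j74.6 Ω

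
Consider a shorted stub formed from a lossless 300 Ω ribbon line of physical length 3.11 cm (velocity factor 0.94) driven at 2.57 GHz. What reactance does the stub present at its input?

λ = v/f = 0.94·c / 2.57 GHz = 0.11 m
βl = 2π·l/λ = 2π × 0.283 = 102°
tan(βl) = -4.69
For a shorted stub, Z_in = jZ_0·tan(βl)

X_in ≈ -1410 Ω (capacitive)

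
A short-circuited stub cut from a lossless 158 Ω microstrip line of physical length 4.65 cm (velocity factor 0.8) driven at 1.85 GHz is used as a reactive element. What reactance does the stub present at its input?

λ = v/f = 0.8·c / 1.85 GHz = 0.13 m
βl = 2π·l/λ = 2π × 0.358 = 129°
tan(βl) = -1.23
For a short-circuited stub, Z_in = jZ_0·tan(βl)

X_in ≈ -195 Ω (capacitive)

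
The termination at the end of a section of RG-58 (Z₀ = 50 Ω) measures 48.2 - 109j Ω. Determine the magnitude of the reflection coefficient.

|Γ| ≈ 0.743

Γ = (Z_L − Z_0)/(Z_L + Z_0) = (-1.8 − j109)/(98.2 − j109)
|Γ| = 109/147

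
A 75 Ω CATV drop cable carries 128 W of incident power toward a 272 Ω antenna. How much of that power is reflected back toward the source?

P_reflected ≈ 41.3 W

Γ = (272 − 75)/(272 + 75) = 0.568
|Γ|² = 0.322
P_refl = |Γ|²·P_inc = 41.3 W, P_del = (1 − |Γ|²)·P_inc = 86.7 W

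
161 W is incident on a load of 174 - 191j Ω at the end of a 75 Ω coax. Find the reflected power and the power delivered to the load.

P_reflected ≈ 75.7 W; P_delivered ≈ 85.3 W

|Γ| = |(99 − j191)/(249 − j191)| = 0.686
|Γ|² = 0.47
P_refl = |Γ|²·P_inc = 75.7 W, P_del = (1 − |Γ|²)·P_inc = 85.3 W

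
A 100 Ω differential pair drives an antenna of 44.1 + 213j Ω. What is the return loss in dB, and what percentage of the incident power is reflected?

RL ≈ 1.35 dB; 73.3% of incident power reflected

Γ = (-55.9 + j213)/(144.1 + j213), |Γ| = 0.856
RL = −20·log₁₀(0.856) = 1.35 dB
P_refl/P_inc = |Γ|² = 0.733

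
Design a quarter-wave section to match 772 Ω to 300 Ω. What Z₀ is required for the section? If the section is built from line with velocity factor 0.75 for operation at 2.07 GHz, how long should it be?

Z_qwt ≈ 481 Ω; length ≈ 2.72 cm

Z_qwt = √(Z_0·R_L) = √(300 × 772) = √231600
λ = 0.75·c/f = 0.109 m, so l = λ/4 = 0.0272 m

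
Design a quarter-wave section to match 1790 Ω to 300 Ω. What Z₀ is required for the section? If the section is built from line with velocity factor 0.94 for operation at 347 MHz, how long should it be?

Z_qwt ≈ 733 Ω; length ≈ 20.3 cm

Z_qwt = √(Z_0·R_L) = √(300 × 1790) = √537000
λ = 0.94·c/f = 0.813 m, so l = λ/4 = 0.203 m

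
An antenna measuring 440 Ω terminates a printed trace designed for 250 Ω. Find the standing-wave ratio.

Γ = (440 − 250)/(440 + 250) = 0.275
VSWR = (1 + 0.275)/(1 − 0.275)

VSWR ≈ 1.76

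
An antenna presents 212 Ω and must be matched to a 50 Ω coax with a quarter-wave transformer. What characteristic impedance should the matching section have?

Z_qwt = √(Z_0·R_L) = √(50 × 212) = √10600

Z_qwt ≈ 103 Ω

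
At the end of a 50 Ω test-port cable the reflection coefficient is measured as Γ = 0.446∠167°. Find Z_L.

Z_L ≈ 19.4 + j4.85 Ω

Z_L = Z_0·(1 + Γ)/(1 − Γ) = 50·(0.565 + j0.1)/(1.43 − j0.1)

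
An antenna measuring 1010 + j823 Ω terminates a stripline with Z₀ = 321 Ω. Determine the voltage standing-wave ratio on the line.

Γ = (Z_L − Z_0)/(Z_L + Z_0) = (689 + j823)/(1331 + j823)
|Γ| = 1070/1560 = 0.686
VSWR = (1 + |Γ|)/(1 − |Γ|) = 1.69/0.314

VSWR ≈ 5.37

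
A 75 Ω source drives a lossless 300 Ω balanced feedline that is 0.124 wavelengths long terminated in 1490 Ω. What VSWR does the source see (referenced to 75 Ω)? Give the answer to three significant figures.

βl = 2π × 0.124 = 44.6°
tan(βl) = 0.988
Z_in = Z_0·(Z_L + jZ_0·tanβl)/(Z_0 + jZ_L·tanβl) = 117 − j280 Ω
Γ_s = (Z_in − Z_s)/(Z_in + Z_s) = (42.5 − j280)/(192 − j280), |Γ_s| = 0.833
VSWR = (1 + |Γ_s|)/(1 − |Γ_s|)

VSWR ≈ 11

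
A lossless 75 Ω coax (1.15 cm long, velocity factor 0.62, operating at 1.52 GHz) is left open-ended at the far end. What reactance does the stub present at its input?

X_in ≈ -112 Ω (capacitive)

λ = v/f = 0.62·c / 1.52 GHz = 0.122 m
βl = 2π·l/λ = 2π × 0.094 = 33.8°
tan(βl) = 0.67
For an open-ended stub, Z_in = −jZ_0·cot(βl) = −jZ_0/tan(βl)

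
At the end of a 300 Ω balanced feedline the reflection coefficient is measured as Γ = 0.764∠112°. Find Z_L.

Z_L = Z_0·(1 + Γ)/(1 − Γ) = 300·(0.714 + j0.708)/(1.29 − j0.708)

Z_L ≈ 57.9 + j197 Ω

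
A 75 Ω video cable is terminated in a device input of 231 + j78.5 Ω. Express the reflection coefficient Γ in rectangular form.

Γ ≈ 0.54 + j0.118

Γ = (Z_L − Z_0)/(Z_L + Z_0) = (156 + j78.5)/(306 + j78.5)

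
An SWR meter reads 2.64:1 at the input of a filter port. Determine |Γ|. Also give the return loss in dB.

|Γ| ≈ 0.451; return loss ≈ 6.93 dB

|Γ| = (S − 1)/(S + 1) = (2.64 − 1)/(2.64 + 1) = 1.64/3.64
RL = −20·log₁₀|Γ| = −20·log₁₀(0.451)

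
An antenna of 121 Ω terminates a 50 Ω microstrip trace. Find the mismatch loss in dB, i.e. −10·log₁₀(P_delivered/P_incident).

Γ = (121 − 50)/(121 + 50) = 0.415
|Γ|² = 0.172, so P_del/P_inc = 1 − |Γ|² = 0.828
ML = −10·log₁₀(1 − |Γ|²)

mismatch loss ≈ 0.822 dB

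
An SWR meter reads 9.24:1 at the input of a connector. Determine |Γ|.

|Γ| = (S − 1)/(S + 1) = (9.24 − 1)/(9.24 + 1) = 8.24/10.2

|Γ| ≈ 0.805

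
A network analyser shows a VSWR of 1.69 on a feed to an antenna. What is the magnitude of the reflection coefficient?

|Γ| = (S − 1)/(S + 1) = (1.69 − 1)/(1.69 + 1) = 0.69/2.69

|Γ| ≈ 0.257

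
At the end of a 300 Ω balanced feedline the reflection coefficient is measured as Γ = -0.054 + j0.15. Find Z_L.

Z_L ≈ 258 + j79.4 Ω

Z_L = Z_0·(1 + Γ)/(1 − Γ) = 300·(0.946 + j0.15)/(1.05 − j0.15)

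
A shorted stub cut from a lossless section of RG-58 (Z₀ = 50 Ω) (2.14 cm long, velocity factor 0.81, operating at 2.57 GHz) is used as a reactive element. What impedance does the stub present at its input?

Z_in ≈ +j334 Ω

λ = v/f = 0.81·c / 2.57 GHz = 0.0946 m
βl = 2π·l/λ = 2π × 0.226 = 81.5°
tan(βl) = 6.67
For a shorted stub, Z_in = jZ_0·tan(βl)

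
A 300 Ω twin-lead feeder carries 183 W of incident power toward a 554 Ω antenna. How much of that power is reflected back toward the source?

P_reflected ≈ 16.2 W

Γ = (554 − 300)/(554 + 300) = 0.297
|Γ|² = 0.0885
P_refl = |Γ|²·P_inc = 16.2 W, P_del = (1 − |Γ|²)·P_inc = 167 W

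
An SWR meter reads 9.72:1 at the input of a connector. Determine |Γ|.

|Γ| = (S − 1)/(S + 1) = (9.72 − 1)/(9.72 + 1) = 8.72/10.7

|Γ| ≈ 0.813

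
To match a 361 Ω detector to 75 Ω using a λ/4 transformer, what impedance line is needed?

Z_qwt ≈ 165 Ω

Z_qwt = √(Z_0·R_L) = √(75 × 361) = √27080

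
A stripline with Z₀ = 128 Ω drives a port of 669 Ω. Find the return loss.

RL ≈ 3.37 dB

Γ = (669 − 128)/(669 + 128) = 0.679
RL = −20·log₁₀|Γ| = −20·log₁₀(0.679)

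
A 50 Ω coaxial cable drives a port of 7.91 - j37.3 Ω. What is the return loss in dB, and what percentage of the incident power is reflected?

RL ≈ 1.76 dB; 66.7% of incident power reflected

Γ = (-42.09 − j37.3)/(57.91 − j37.3), |Γ| = 0.816
RL = −20·log₁₀(0.816) = 1.76 dB
P_refl/P_inc = |Γ|² = 0.667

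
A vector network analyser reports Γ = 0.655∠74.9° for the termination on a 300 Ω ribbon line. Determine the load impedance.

Z_L ≈ 157 + j349 Ω

Z_L = Z_0·(1 + Γ)/(1 − Γ) = 300·(1.17 + j0.632)/(0.829 − j0.632)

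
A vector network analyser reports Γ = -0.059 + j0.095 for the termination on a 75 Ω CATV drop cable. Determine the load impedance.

Z_L = Z_0·(1 + Γ)/(1 − Γ) = 75·(0.941 + j0.095)/(1.06 − j0.095)

Z_L ≈ 65.5 + j12.6 Ω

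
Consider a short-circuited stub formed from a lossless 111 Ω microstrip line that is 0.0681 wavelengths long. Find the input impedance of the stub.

βl = 2π × 0.0681 = 24.5°
tan(βl) = 0.456
For a short-circuited stub, Z_in = jZ_0·tan(βl)

Z_in ≈ +j50.6 Ω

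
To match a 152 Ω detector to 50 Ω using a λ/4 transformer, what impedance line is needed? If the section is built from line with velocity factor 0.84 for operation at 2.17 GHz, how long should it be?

Z_qwt ≈ 87.2 Ω; length ≈ 2.9 cm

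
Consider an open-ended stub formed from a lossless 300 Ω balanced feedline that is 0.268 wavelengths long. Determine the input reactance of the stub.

X_in ≈ 34.1 Ω (inductive)

βl = 2π × 0.268 = 96.5°
tan(βl) = -8.8
For an open-ended stub, Z_in = −jZ_0·cot(βl) = −jZ_0/tan(βl)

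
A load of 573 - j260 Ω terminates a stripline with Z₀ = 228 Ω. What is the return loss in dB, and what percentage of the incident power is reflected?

RL ≈ 5.8 dB; 26.3% of incident power reflected

Γ = (345 − j260)/(801 − j260), |Γ| = 0.513
RL = −20·log₁₀(0.513) = 5.8 dB
P_refl/P_inc = |Γ|² = 0.263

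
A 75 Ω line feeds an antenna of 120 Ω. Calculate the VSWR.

Γ = (120 − 75)/(120 + 75) = 0.231
VSWR = (1 + 0.231)/(1 − 0.231)

VSWR ≈ 1.6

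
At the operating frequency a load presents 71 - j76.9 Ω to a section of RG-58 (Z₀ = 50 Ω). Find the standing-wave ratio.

VSWR ≈ 3.5

Γ = (Z_L − Z_0)/(Z_L + Z_0) = (21 − j76.9)/(121 − j76.9)
|Γ| = 79.7/143 = 0.556
VSWR = (1 + |Γ|)/(1 − |Γ|) = 1.56/0.444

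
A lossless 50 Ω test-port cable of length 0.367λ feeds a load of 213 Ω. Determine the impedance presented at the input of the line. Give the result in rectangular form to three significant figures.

Z_in ≈ 20.4 + j40.9 Ω

βl = 2π × 0.367 = 132°
tan(βl) = tan(132°) = -1.11
Z_in = Z_0·(Z_L + jZ_0·tanβl)/(Z_0 + jZ_L·tanβl)
     = 50·(213 − j55.3)/(50 − j236)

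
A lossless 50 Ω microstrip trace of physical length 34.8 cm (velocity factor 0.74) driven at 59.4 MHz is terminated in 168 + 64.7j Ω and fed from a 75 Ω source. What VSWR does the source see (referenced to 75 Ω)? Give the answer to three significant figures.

λ = v/f = 0.74·c / 59.4 MHz = 3.74 m
βl = 2π·l/λ = 2π × 0.0931 = 33.5°
tan(βl) = 0.662
Z_in = Z_0·(Z_L + jZ_0·tanβl)/(Z_0 + jZ_L·tanβl) = 48.6 − j72.4 Ω
Γ_s = (Z_in − Z_s)/(Z_in + Z_s) = (-26.4 − j72.4)/(124 − j72.4), |Γ_s| = 0.538
VSWR = (1 + |Γ_s|)/(1 − |Γ_s|)

VSWR ≈ 3.33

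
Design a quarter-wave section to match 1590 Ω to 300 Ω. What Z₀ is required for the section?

Z_qwt = √(Z_0·R_L) = √(300 × 1590) = √477000

Z_qwt ≈ 691 Ω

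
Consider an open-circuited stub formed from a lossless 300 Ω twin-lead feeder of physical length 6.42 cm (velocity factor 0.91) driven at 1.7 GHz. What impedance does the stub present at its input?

Z_in ≈ +j412 Ω

λ = v/f = 0.91·c / 1.7 GHz = 0.161 m
βl = 2π·l/λ = 2π × 0.4 = 144°
tan(βl) = -0.729
For an open-circuited stub, Z_in = −jZ_0·cot(βl) = −jZ_0/tan(βl)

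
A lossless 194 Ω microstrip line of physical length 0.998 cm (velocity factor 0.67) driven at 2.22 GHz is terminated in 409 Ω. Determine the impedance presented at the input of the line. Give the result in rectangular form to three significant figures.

λ = v/f = 0.67·c / 2.22 GHz = 0.0905 m
βl = 2π·l/λ = 2π × 0.11 = 39.7°
tan(βl) = tan(39.7°) = 0.83
Z_in = Z_0·(Z_L + jZ_0·tanβl)/(Z_0 + jZ_L·tanβl)
     = 194·(409 + j161)/(194 + j339)

Z_in ≈ 170 − j137 Ω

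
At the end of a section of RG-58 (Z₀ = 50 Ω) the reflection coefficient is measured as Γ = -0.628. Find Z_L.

Z_L ≈ 11.4 Ω

Z_L = Z_0·(1 + Γ)/(1 − Γ) = 50·(0.372)/(1.63)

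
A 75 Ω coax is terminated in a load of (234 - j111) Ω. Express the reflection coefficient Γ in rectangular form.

Γ ≈ 0.57 − j0.154

Γ = (Z_L − Z_0)/(Z_L + Z_0) = (159 − j111)/(309 − j111)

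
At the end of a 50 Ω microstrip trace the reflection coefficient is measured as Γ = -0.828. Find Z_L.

Z_L ≈ 4.7 Ω

Z_L = Z_0·(1 + Γ)/(1 − Γ) = 50·(0.172)/(1.83)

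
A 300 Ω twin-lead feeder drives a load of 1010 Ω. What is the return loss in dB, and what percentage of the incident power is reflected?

RL ≈ 5.32 dB; 29.4% of incident power reflected

Γ = (1010 − 300)/(1010 + 300) = 0.542
RL = −20·log₁₀(0.542) = 5.32 dB
P_refl/P_inc = |Γ|² = 0.294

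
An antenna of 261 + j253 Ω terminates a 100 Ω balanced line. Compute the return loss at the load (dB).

RL ≈ 3.35 dB

Γ = (161 + j253)/(361 + j253), |Γ| = 0.68
RL = −20·log₁₀|Γ| = −20·log₁₀(0.68)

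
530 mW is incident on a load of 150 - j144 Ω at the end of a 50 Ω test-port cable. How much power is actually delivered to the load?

|Γ| = |(100 − j144)/(200 − j144)| = 0.711
|Γ|² = 0.506
P_refl = |Γ|²·P_inc = 268 mW, P_del = (1 − |Γ|²)·P_inc = 262 mW

P_delivered ≈ 262 mW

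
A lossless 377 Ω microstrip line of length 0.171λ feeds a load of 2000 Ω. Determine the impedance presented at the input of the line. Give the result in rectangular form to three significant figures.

Z_in ≈ 91 − j195 Ω

βl = 2π × 0.171 = 61.6°
tan(βl) = tan(61.6°) = 1.85
Z_in = Z_0·(Z_L + jZ_0·tanβl)/(Z_0 + jZ_L·tanβl)
     = 377·(2000 + j696)/(377 + j3690)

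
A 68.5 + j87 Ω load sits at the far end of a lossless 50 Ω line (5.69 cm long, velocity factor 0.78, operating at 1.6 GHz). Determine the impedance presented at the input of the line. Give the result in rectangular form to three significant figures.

Z_in ≈ 15.8 + j25.8 Ω

λ = v/f = 0.78·c / 1.6 GHz = 0.146 m
βl = 2π·l/λ = 2π × 0.389 = 140°
tan(βl) = tan(140°) = -0.837
Z_in = Z_0·(Z_L + jZ_0·tanβl)/(Z_0 + jZ_L·tanβl)
     = 50·(68.5 + j45.1)/(123 − j57.4)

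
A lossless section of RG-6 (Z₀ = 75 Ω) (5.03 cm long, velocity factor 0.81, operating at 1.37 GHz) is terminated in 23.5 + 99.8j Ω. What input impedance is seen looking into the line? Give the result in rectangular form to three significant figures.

Z_in ≈ 9.89 − j32.7 Ω

λ = v/f = 0.81·c / 1.37 GHz = 0.177 m
βl = 2π·l/λ = 2π × 0.284 = 102°
tan(βl) = tan(102°) = -4.67
Z_in = Z_0·(Z_L + jZ_0·tanβl)/(Z_0 + jZ_L·tanβl)
     = 75·(23.5 − j250)/(541 − j110)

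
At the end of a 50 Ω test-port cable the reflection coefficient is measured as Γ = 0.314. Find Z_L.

Z_L ≈ 95.8 Ω

Z_L = Z_0·(1 + Γ)/(1 − Γ) = 50·(1.31)/(0.686)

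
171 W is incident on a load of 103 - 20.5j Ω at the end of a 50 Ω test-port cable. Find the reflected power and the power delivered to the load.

|Γ| = |(53 − j20.5)/(153 − j20.5)| = 0.368
|Γ|² = 0.136
P_refl = |Γ|²·P_inc = 23.2 W, P_del = (1 − |Γ|²)·P_inc = 148 W

P_reflected ≈ 23.2 W; P_delivered ≈ 148 W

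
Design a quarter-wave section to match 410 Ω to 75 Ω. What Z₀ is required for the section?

Z_qwt ≈ 175 Ω

Z_qwt = √(Z_0·R_L) = √(75 × 410) = √30750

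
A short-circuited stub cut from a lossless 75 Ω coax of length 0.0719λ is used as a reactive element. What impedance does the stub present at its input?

βl = 2π × 0.0719 = 25.9°
tan(βl) = 0.485
For a short-circuited stub, Z_in = jZ_0·tan(βl)

Z_in ≈ +j36.4 Ω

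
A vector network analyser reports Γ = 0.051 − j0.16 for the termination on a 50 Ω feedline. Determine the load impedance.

Z_L ≈ 52.5 − j17.3 Ω

Z_L = Z_0·(1 + Γ)/(1 − Γ) = 50·(1.05 − j0.16)/(0.949 + j0.16)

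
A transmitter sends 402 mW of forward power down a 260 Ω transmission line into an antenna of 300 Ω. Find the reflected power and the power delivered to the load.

Γ = (300 − 260)/(300 + 260) = 0.0714
|Γ|² = 0.0051
P_refl = |Γ|²·P_inc = 2.05 mW, P_del = (1 − |Γ|²)·P_inc = 400 mW

P_reflected ≈ 2.05 mW; P_delivered ≈ 400 mW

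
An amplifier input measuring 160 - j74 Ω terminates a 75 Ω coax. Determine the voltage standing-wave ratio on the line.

VSWR ≈ 2.69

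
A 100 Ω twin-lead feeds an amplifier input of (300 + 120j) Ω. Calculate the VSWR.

VSWR ≈ 3.53

Γ = (Z_L − Z_0)/(Z_L + Z_0) = (200 + j120)/(400 + j120)
|Γ| = 233/418 = 0.559
VSWR = (1 + |Γ|)/(1 − |Γ|) = 1.56/0.441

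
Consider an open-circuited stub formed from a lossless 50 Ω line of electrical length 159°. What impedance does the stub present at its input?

Z_in ≈ +j130 Ω

tan(βl) = -0.384
For an open-circuited stub, Z_in = −jZ_0·cot(βl) = −jZ_0/tan(βl)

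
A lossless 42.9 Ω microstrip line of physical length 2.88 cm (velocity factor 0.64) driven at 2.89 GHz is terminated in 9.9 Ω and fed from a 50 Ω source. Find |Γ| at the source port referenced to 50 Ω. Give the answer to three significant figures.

|Γ| ≈ 0.657

λ = v/f = 0.64·c / 2.89 GHz = 0.0664 m
βl = 2π·l/λ = 2π × 0.433 = 156°
tan(βl) = -0.444
Z_in = Z_0·(Z_L + jZ_0·tanβl)/(Z_0 + jZ_L·tanβl) = 11.7 − j17.8 Ω
Γ_s = (Z_in − Z_s)/(Z_in + Z_s) = (-38.3 − j17.8)/(61.7 − j17.8), |Γ_s| = 0.657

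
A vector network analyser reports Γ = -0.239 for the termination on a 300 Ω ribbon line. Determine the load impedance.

Z_L = Z_0·(1 + Γ)/(1 − Γ) = 300·(0.761)/(1.24)

Z_L ≈ 184 Ω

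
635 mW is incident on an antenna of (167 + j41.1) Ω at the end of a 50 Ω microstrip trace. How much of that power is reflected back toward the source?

|Γ| = |(117 + j41.1)/(217 + j41.1)| = 0.561
|Γ|² = 0.315
P_refl = |Γ|²·P_inc = 200 mW, P_del = (1 − |Γ|²)·P_inc = 435 mW

P_reflected ≈ 200 mW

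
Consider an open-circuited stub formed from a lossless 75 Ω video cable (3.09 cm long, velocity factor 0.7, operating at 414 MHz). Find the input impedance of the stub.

Z_in ≈ −j186 Ω

λ = v/f = 0.7·c / 414 MHz = 0.507 m
βl = 2π·l/λ = 2π × 0.0609 = 21.9°
tan(βl) = 0.403
For an open-circuited stub, Z_in = −jZ_0·cot(βl) = −jZ_0/tan(βl)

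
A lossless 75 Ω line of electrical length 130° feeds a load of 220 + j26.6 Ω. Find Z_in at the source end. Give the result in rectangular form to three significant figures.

tan(βl) = tan(130°) = -1.19
Z_in = Z_0·(Z_L + jZ_0·tanβl)/(Z_0 + jZ_L·tanβl)
     = 75·(220 − j62.8)/(107 − j262)

Z_in ≈ 37.4 + j47.7 Ω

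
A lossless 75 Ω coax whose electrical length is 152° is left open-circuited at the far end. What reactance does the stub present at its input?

X_in ≈ 141 Ω (inductive)

tan(βl) = -0.532
For an open-circuited stub, Z_in = −jZ_0·cot(βl) = −jZ_0/tan(βl)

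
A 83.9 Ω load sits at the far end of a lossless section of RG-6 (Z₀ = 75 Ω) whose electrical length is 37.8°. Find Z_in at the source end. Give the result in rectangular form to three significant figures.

Z_in ≈ 76.7 − j8.34 Ω

tan(βl) = tan(37.8°) = 0.776
Z_in = Z_0·(Z_L + jZ_0·tanβl)/(Z_0 + jZ_L·tanβl)
     = 75·(83.9 + j58.2)/(75 + j65.1)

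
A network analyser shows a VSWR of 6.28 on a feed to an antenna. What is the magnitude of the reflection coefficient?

|Γ| ≈ 0.725

|Γ| = (S − 1)/(S + 1) = (6.28 − 1)/(6.28 + 1) = 5.28/7.28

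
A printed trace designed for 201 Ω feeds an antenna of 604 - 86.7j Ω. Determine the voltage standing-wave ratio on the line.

Γ = (Z_L − Z_0)/(Z_L + Z_0) = (403 − j86.7)/(805 − j86.7)
|Γ| = 412/810 = 0.509
VSWR = (1 + |Γ|)/(1 − |Γ|) = 1.51/0.491

VSWR ≈ 3.07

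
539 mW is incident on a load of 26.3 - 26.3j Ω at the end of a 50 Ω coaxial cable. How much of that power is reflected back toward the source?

|Γ| = |(-23.7 − j26.3)/(76.3 − j26.3)| = 0.439
|Γ|² = 0.192
P_refl = |Γ|²·P_inc = 104 mW, P_del = (1 − |Γ|²)·P_inc = 435 mW

P_reflected ≈ 104 mW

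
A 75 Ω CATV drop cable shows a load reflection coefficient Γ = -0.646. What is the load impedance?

Z_L = Z_0·(1 + Γ)/(1 − Γ) = 75·(0.354)/(1.65)

Z_L ≈ 16.1 Ω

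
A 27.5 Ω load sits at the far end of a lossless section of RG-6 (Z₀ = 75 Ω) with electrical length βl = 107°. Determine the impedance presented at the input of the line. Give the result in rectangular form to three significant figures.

tan(βl) = tan(107°) = -3.27
Z_in = Z_0·(Z_L + jZ_0·tanβl)/(Z_0 + jZ_L·tanβl)
     = 75·(27.5 − j245)/(75 − j89.9)

Z_in ≈ 132 − j87.1 Ω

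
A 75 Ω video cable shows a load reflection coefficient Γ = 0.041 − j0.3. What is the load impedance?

Z_L = Z_0·(1 + Γ)/(1 − Γ) = 75·(1.04 − j0.3)/(0.959 + j0.3)

Z_L ≈ 67.5 − j44.6 Ω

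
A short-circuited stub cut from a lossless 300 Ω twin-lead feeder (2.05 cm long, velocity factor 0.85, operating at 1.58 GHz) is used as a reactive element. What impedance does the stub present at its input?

Z_in ≈ +j308 Ω

λ = v/f = 0.85·c / 1.58 GHz = 0.161 m
βl = 2π·l/λ = 2π × 0.127 = 45.7°
tan(βl) = 1.03
For a short-circuited stub, Z_in = jZ_0·tan(βl)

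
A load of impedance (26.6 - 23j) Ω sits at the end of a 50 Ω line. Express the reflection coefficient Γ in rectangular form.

Γ ≈ -0.198 − j0.36

Γ = (Z_L − Z_0)/(Z_L + Z_0) = (-23.4 − j23)/(76.6 − j23)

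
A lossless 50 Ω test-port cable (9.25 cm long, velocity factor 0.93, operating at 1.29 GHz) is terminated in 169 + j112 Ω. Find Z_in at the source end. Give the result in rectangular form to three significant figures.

λ = v/f = 0.93·c / 1.29 GHz = 0.216 m
βl = 2π·l/λ = 2π × 0.428 = 154°
tan(βl) = tan(154°) = -0.488
Z_in = Z_0·(Z_L + jZ_0·tanβl)/(Z_0 + jZ_L·tanβl)
     = 50·(169 + j87.6)/(105 − j82.5)

Z_in ≈ 29.4 + j65 Ω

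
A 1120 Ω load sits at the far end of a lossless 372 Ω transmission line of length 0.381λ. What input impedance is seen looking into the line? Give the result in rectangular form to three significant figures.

βl = 2π × 0.381 = 137°
tan(βl) = tan(137°) = -0.927
Z_in = Z_0·(Z_L + jZ_0·tanβl)/(Z_0 + jZ_L·tanβl)
     = 372·(1120 − j345)/(372 − j1040)

Z_in ≈ 237 + j316 Ω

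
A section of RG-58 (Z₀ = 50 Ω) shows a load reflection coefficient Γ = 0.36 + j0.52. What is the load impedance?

Z_L = Z_0·(1 + Γ)/(1 − Γ) = 50·(1.36 + j0.52)/(0.64 − j0.52)

Z_L ≈ 44.1 + j76.5 Ω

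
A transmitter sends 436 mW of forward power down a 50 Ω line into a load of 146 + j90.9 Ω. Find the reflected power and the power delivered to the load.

P_reflected ≈ 163 mW; P_delivered ≈ 273 mW

|Γ| = |(96 + j90.9)/(196 + j90.9)| = 0.612
|Γ|² = 0.374
P_refl = |Γ|²·P_inc = 163 mW, P_del = (1 − |Γ|²)·P_inc = 273 mW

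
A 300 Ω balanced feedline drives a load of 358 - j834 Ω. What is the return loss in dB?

Γ = (58 − j834)/(658 − j834), |Γ| = 0.787
RL = −20·log₁₀|Γ| = −20·log₁₀(0.787)

RL ≈ 2.08 dB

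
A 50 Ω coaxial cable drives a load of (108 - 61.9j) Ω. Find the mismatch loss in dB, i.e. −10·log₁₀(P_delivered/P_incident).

Γ = (58 − j61.9)/(158 − j61.9), |Γ| = 0.5
|Γ|² = 0.25, so P_del/P_inc = 1 − |Γ|² = 0.75
ML = −10·log₁₀(1 − |Γ|²)

mismatch loss ≈ 1.25 dB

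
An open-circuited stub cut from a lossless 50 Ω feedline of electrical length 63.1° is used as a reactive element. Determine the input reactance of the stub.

tan(βl) = 1.97
For an open-circuited stub, Z_in = −jZ_0·cot(βl) = −jZ_0/tan(βl)

X_in ≈ -25.4 Ω (capacitive)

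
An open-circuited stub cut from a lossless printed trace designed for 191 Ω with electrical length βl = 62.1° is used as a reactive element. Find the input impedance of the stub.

tan(βl) = 1.89
For an open-circuited stub, Z_in = −jZ_0·cot(βl) = −jZ_0/tan(βl)

Z_in ≈ −j101 Ω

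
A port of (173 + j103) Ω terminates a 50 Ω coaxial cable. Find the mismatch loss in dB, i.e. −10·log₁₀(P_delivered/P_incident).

Γ = (123 + j103)/(223 + j103), |Γ| = 0.653
|Γ|² = 0.427, so P_del/P_inc = 1 − |Γ|² = 0.573
ML = −10·log₁₀(1 − |Γ|²)

mismatch loss ≈ 2.42 dB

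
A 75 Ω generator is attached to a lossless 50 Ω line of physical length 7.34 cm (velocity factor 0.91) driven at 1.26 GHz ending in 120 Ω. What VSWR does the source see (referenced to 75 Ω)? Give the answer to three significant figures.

λ = v/f = 0.91·c / 1.26 GHz = 0.217 m
βl = 2π·l/λ = 2π × 0.339 = 122°
tan(βl) = -1.6
Z_in = Z_0·(Z_L + jZ_0·tanβl)/(Z_0 + jZ_L·tanβl) = 27.1 + j24.1 Ω
Γ_s = (Z_in − Z_s)/(Z_in + Z_s) = (-47.9 + j24.1)/(102 + j24.1), |Γ_s| = 0.511
VSWR = (1 + |Γ_s|)/(1 − |Γ_s|)

VSWR ≈ 3.09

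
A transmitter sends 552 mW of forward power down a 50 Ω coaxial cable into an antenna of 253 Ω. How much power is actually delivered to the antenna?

Γ = (253 − 50)/(253 + 50) = 0.67
|Γ|² = 0.449
P_refl = |Γ|²·P_inc = 248 mW, P_del = (1 − |Γ|²)·P_inc = 304 mW

P_delivered ≈ 304 mW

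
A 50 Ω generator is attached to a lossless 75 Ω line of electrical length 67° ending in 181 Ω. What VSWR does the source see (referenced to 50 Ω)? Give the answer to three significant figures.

tan(βl) = 2.36
Z_in = Z_0·(Z_L + jZ_0·tanβl)/(Z_0 + jZ_L·tanβl) = 35.6 − j25.6 Ω
Γ_s = (Z_in − Z_s)/(Z_in + Z_s) = (-14.4 − j25.6)/(85.6 − j25.6), |Γ_s| = 0.329
VSWR = (1 + |Γ_s|)/(1 − |Γ_s|)

VSWR ≈ 1.98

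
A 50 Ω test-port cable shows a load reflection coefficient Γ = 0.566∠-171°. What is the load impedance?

Z_L ≈ 13.9 − j3.63 Ω

Z_L = Z_0·(1 + Γ)/(1 − Γ) = 50·(0.441 − j0.0885)/(1.56 + j0.0885)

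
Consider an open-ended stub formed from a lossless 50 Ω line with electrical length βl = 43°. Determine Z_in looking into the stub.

tan(βl) = 0.933
For an open-ended stub, Z_in = −jZ_0·cot(βl) = −jZ_0/tan(βl)

Z_in ≈ −j53.6 Ω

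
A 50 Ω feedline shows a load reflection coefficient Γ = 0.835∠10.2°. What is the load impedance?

Z_L ≈ 282 + j276 Ω

Z_L = Z_0·(1 + Γ)/(1 − Γ) = 50·(1.82 + j0.148)/(0.178 − j0.148)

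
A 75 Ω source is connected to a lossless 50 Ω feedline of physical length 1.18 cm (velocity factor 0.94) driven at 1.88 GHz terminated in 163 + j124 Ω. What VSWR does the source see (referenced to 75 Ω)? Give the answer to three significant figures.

λ = v/f = 0.94·c / 1.88 GHz = 0.15 m
βl = 2π·l/λ = 2π × 0.0787 = 28.3°
tan(βl) = 0.539
Z_in = Z_0·(Z_L + jZ_0·tanβl)/(Z_0 + jZ_L·tanβl) = 65.7 − j105 Ω
Γ_s = (Z_in − Z_s)/(Z_in + Z_s) = (-9.26 − j105)/(141 − j105), |Γ_s| = 0.602
VSWR = (1 + |Γ_s|)/(1 − |Γ_s|)

VSWR ≈ 4.02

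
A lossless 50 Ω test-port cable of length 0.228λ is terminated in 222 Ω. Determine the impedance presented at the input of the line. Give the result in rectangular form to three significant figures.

βl = 2π × 0.228 = 82.1°
tan(βl) = tan(82.1°) = 7.19
Z_in = Z_0·(Z_L + jZ_0·tanβl)/(Z_0 + jZ_L·tanβl)
     = 50·(222 + j359)/(50 + j1600)

Z_in ≈ 11.5 − j6.6 Ω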